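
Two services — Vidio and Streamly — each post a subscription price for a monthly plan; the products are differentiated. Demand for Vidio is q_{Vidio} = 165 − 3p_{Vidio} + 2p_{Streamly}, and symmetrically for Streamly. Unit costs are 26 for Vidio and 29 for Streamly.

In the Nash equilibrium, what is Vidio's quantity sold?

105.9375

Vidio's profit: π = (p_{Vidio} − 26)(165 − 3p_{Vidio} + 2p_{Streamly}).
∂π/∂p_{Vidio} = 243 − 6p_{Vidio} + 2p_{Streamly} = 0 ⇒ p_{Vidio} = 40.5 + (1/3)p_{Streamly}.
Similarly p_{Streamly} = 42 + (1/3)p_{Vidio}.
Solving the two reaction functions simultaneously: (1 − (1/3)(1/3))p_{Vidio} = 40.5 + (1/3)·42, so (8/9)p_{Vidio} = 54.5 and p_{Vidio} = 61.3125.
Then p_{Streamly} = 42 + (1/3)·61.3125 = 62.4375.
q_{Vidio} = 165 − 3·61.3125 + 2·62.4375 = 105.9375.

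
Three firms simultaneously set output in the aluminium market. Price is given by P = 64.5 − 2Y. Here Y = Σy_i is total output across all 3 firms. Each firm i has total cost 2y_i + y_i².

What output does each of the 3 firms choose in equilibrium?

A representative firm's profit is π_i = y_i(64.5 − 2Y) − 2y_i − y_i², with Y = y_i + Σ_{j≠i} y_j.
First-order condition: 62.5 − 6y_i − 2Σ_{j≠i} y_j = 0.
Imposing symmetry (y_j = y for all j) turns Σ_{j≠i} y_j into 2y, so 62.5 = 10y and y = 6.25.

6.25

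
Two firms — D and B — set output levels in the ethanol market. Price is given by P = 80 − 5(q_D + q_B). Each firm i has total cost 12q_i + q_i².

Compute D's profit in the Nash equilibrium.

96

Firm D's profit: π = q_D(80 − 5(q_D + q_B)) − 12q_D − q_D².
∂π/∂q_D = 68 − 12q_D − 5q_B = 0, so q_D = 17/3 − (5/12)q_B.
By symmetry q_B = q_D; substituting into the reaction function, (17/12)q_D = 17/3 and q_D = 4.
Price P = 80 − 5·8 = 40.
D's profit: (40 − 12)·4 − (4)² = 96.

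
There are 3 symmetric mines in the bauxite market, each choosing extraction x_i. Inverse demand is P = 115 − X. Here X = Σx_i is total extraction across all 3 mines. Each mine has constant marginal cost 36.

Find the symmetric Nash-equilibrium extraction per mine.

19.75

A representative mine's profit is π_i = x_i(115 − X) − 36x_i, with X = x_i + Σ_{j≠i} x_j.
First-order condition: 79 − 2x_i − Σ_{j≠i} x_j = 0.
With identical mines, set every x_j = x: then 79 − 2x − 2x = 0, i.e. x = 79/4 = 19.75.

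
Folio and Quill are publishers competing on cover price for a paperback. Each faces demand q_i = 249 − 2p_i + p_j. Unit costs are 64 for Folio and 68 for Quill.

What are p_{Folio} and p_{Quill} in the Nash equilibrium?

Folio's profit: π = (p_{Folio} − 64)(249 − 2p_{Folio} + p_{Quill}).
∂π/∂p_{Folio} = 377 − 4p_{Folio} + p_{Quill} = 0 ⇒ p_{Folio} = 94.25 + 0.25p_{Quill}.
Similarly p_{Quill} = 96.25 + 0.25p_{Folio}.
Solving the two reaction functions simultaneously: (1 − (0.25)(0.25))p_{Folio} = 94.25 + 0.25·96.25, so 0.9375p_{Folio} = 118.3125 and p_{Folio} = 126.2.
Then p_{Quill} = 96.25 + 0.25·126.2 = 127.8.

126.2, 127.8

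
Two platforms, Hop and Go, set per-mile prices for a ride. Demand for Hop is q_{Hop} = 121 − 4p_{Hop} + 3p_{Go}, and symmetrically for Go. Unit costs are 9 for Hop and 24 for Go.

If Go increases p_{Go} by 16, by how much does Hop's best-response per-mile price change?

Hop's profit: π = (p_{Hop} − 9)(121 − 4p_{Hop} + 3p_{Go}).
∂π/∂p_{Hop} = 157 − 8p_{Hop} + 3p_{Go} = 0 ⇒ p_{Hop} = 19.625 + 0.375p_{Go}.
The reaction-function slope is 0.375, so a 16-unit rise in p_{Go} moves p_{Hop} by 0.375 × 16 = 6. Hop's best response rises — the actions are strategic complements.

6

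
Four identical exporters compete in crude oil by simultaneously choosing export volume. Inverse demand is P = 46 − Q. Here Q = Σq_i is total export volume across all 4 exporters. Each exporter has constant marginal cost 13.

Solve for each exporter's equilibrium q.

6.6

A representative exporter's profit is π_i = q_i(46 − Q) − 13q_i, with Q = q_i + Σ_{j≠i} q_j.
First-order condition: 33 − 2q_i − Σ_{j≠i} q_j = 0.
With identical exporters, set every q_j = q: then 33 − 2q − 3q = 0, i.e. q = 33/5 = 6.6.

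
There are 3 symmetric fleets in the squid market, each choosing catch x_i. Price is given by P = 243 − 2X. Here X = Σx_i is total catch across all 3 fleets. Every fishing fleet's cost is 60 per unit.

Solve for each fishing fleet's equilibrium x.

22.875

A representative fishing fleet's profit is π_i = x_i(243 − 2X) − 60x_i, with X = x_i + Σ_{j≠i} x_j.
First-order condition: 183 − 4x_i − 2Σ_{j≠i} x_j = 0.
Imposing symmetry (x_j = x for all j) turns Σ_{j≠i} x_j into 2x, so 183 = 8x and x = 22.875.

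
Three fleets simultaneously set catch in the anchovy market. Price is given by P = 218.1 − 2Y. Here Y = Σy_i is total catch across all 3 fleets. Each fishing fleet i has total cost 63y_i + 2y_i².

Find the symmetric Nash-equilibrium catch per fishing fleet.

A representative fishing fleet's profit is π_i = y_i(218.1 − 2Y) − 63y_i − 2y_i², with Y = y_i + Σ_{j≠i} y_j.
First-order condition: 155.1 − 8y_i − 2Σ_{j≠i} y_j = 0.
Imposing symmetry (y_j = y for all j) turns Σ_{j≠i} y_j into 2y, so 155.1 = 12y and y = 12.925.

12.925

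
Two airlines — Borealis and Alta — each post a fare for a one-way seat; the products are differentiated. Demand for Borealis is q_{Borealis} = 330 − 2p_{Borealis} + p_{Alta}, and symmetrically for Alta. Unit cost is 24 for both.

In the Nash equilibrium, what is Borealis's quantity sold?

Borealis's profit: π = (p_{Borealis} − 24)(330 − 2p_{Borealis} + p_{Alta}).
∂π/∂p_{Borealis} = 378 − 4p_{Borealis} + p_{Alta} = 0 ⇒ p_{Borealis} = 94.5 + 0.25p_{Alta}.
The game is symmetric, so in equilibrium p_{Alta} = p_{Borealis}: the reaction function gives 0.75p_{Borealis} = 94.5, hence p_{Borealis} = 126.
q_{Borealis} = 330 − 2·126 + 126 = 204.

204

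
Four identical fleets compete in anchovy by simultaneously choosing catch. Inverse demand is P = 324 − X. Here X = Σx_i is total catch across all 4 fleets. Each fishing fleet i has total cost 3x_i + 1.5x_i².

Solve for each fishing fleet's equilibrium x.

40.125

A representative fishing fleet's profit is π_i = x_i(324 − X) − 3x_i − 1.5x_i², with X = x_i + Σ_{j≠i} x_j.
First-order condition: 321 − 5x_i − Σ_{j≠i} x_j = 0.
With identical fishing fleets, set every x_j = x: then 321 − 5x − 3x = 0, i.e. x = 321/8 = 40.125.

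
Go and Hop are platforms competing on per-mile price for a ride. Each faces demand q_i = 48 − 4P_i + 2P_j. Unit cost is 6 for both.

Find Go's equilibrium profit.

144

Go's profit: π = (P_{Go} − 6)(48 − 4P_{Go} + 2P_{Hop}).
∂π/∂P_{Go} = 72 − 8P_{Go} + 2P_{Hop} = 0 ⇒ P_{Go} = 9 + 0.25P_{Hop}.
By symmetry P_{Hop} = P_{Go}; substituting into the reaction function, 0.75P_{Go} = 9 and P_{Go} = 12.
q_{Go} = 48 − 4·12 + 2·12 = 24.
Profit = (12 − 6)·24 = 144.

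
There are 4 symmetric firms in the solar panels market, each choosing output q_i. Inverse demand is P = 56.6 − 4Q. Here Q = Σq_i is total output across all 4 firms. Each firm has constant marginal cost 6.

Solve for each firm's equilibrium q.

2.53

A representative firm's profit is π_i = q_i(56.6 − 4Q) − 6q_i, with Q = q_i + Σ_{j≠i} q_j.
First-order condition: 50.6 − 8q_i − 4Σ_{j≠i} q_j = 0.
Imposing symmetry (q_j = q for all j) turns Σ_{j≠i} q_j into 3q, so 50.6 = 20q and q = 2.53.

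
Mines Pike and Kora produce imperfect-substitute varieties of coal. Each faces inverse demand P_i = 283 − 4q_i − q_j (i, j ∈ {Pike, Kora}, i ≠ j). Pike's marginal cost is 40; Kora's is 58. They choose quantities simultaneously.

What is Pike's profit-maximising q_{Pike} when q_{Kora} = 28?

Mine Pike's profit: π = q_{Pike}(283 − 4q_{Pike} − q_{Kora}) − 40q_{Pike}.
∂π/∂q_{Pike} = 243 − 8q_{Pike} − q_{Kora} = 0 ⇒ q_{Pike} = 30.375 − 0.125q_{Kora}.
At q_{Kora} = 28: q_{Pike} = 30.375 − 0.125·28 = 26.875.

26.875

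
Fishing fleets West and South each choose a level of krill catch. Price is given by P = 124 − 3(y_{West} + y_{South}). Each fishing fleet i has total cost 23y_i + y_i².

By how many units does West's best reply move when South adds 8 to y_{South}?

-3

Fishing fleet West's profit: π = y_{West}(124 − 3(y_{West} + y_{South})) − 23y_{West} − y_{West}².
∂π/∂y_{West} = 101 − 8y_{West} − 3y_{South} = 0, so y_{West} = 12.625 − 0.375y_{South}.
The reaction-function slope is −0.375, so an 8-unit rise in y_{South} moves y_{West} by −0.375 × 8 = −3. West's best response falls — the actions are strategic substitutes.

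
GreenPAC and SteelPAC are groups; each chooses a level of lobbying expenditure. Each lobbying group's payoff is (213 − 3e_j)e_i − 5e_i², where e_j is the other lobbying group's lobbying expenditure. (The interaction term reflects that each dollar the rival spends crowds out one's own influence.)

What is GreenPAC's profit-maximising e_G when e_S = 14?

GreenPAC's payoff is (213 − 3e_S)e_G − 5e_G².
∂π/∂e_G = 213 − 3e_S − 10e_G = 0, so e_G = 21.3 − 0.3e_S.
At e_S = 14: e_G = 21.3 − 0.3·14 = 17.1.

17.1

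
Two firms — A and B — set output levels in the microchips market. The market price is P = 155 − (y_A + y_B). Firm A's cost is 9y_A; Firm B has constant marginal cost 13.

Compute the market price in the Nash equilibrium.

Firm A's profit: π = y_A(155 − (y_A + y_B)) − 9y_A.
∂π/∂y_A = 146 − 2y_A − y_B = 0, so y_A = 73 − 0.5y_B.
By the same steps for B: y_B = 71 − 0.5y_A.
Solving the two reaction functions simultaneously: (1 − (−0.5)(−0.5))y_A = 73 − 0.5·71, so 0.75y_A = 37.5 and y_A = 50.
Then y_B = 71 − 0.5·50 = 46.
Equilibrium price: P = 155 − 96 = 59.

59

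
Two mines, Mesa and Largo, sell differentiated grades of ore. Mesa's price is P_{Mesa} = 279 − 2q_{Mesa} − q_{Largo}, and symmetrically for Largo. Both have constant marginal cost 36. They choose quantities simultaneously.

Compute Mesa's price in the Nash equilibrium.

Mine Mesa's profit: π = q_{Mesa}(279 − 2q_{Mesa} − q_{Largo}) − 36q_{Mesa}.
∂π/∂q_{Mesa} = 243 − 4q_{Mesa} − q_{Largo} = 0 ⇒ q_{Mesa} = 60.75 − 0.25q_{Largo}.
By symmetry q_{Largo} = q_{Mesa}; substituting into the reaction function, 1.25q_{Mesa} = 60.75 and q_{Mesa} = 48.6.
P_{Mesa} = 279 − 2·48.6 − 48.6 = 133.2.

133.2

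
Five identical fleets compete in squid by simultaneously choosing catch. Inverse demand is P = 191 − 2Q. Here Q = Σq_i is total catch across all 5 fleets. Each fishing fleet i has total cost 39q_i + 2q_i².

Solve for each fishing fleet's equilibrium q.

A representative fishing fleet's profit is π_i = q_i(191 − 2Q) − 39q_i − 2q_i², with Q = q_i + Σ_{j≠i} q_j.
First-order condition: 152 − 8q_i − 2Σ_{j≠i} q_j = 0.
With identical fishing fleets, set every q_j = q: then 152 − 8q − 8q = 0, i.e. q = 152/16 = 9.5.

9.5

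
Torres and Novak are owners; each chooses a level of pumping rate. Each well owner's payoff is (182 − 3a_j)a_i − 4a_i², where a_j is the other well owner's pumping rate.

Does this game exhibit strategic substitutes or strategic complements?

Torres's payoff is (182 − 3a_N)a_T − 4a_T².
∂π/∂a_T = 182 − 3a_N − 8a_T = 0, so a_T = 22.75 − 0.375a_N.
The best-response slope da_T/da_N = −0.375 < 0: the reaction function is downward-sloping, so the choices are strategic substitutes.

strategic substitutes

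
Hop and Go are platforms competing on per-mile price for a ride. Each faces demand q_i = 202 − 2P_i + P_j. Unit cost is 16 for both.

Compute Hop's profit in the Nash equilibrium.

7688

Hop's profit: π = (P_{Hop} − 16)(202 − 2P_{Hop} + P_{Go}).
∂π/∂P_{Hop} = 234 − 4P_{Hop} + P_{Go} = 0 ⇒ P_{Hop} = 58.5 + 0.25P_{Go}.
By symmetry P_{Go} = P_{Hop}; substituting into the reaction function, 0.75P_{Hop} = 58.5 and P_{Hop} = 78.
q_{Hop} = 202 − 2·78 + 78 = 124.
Profit = (78 − 16)·124 = 7688.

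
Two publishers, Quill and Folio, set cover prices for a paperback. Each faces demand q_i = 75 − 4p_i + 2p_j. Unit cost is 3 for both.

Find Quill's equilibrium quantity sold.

Quill's profit: π = (p_{Quill} − 3)(75 − 4p_{Quill} + 2p_{Folio}).
∂π/∂p_{Quill} = 87 − 8p_{Quill} + 2p_{Folio} = 0 ⇒ p_{Quill} = 10.875 + 0.25p_{Folio}.
By symmetry p_{Folio} = p_{Quill}; substituting into the reaction function, 0.75p_{Quill} = 10.875 and p_{Quill} = 14.5.
q_{Quill} = 75 − 4·14.5 + 2·14.5 = 46.

46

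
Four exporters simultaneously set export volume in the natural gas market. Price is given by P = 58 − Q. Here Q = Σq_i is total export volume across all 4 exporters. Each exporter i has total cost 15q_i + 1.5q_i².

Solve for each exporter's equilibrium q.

A representative exporter's profit is π_i = q_i(58 − Q) − 15q_i − 1.5q_i², with Q = q_i + Σ_{j≠i} q_j.
First-order condition: 43 − 5q_i − Σ_{j≠i} q_j = 0.
With identical exporters, set every q_j = q: then 43 − 5q − 3q = 0, i.e. q = 43/8 = 5.375.

5.375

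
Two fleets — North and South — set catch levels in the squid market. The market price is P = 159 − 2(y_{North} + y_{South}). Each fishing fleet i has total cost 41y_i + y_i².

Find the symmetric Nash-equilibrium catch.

Fishing fleet North's profit: π = y_{North}(159 − 2(y_{North} + y_{South})) − 41y_{North} − y_{North}².
∂π/∂y_{North} = 118 − 6y_{North} − 2y_{South} = 0, so y_{North} = 59/3 − (1/3)y_{South}.
Setting y_{North} = y_{South} in the reaction function: y_{North} = 59/3 − (1/3)y_{North}, so y_{North} = (59/3) / (4/3) = 14.75.

14.75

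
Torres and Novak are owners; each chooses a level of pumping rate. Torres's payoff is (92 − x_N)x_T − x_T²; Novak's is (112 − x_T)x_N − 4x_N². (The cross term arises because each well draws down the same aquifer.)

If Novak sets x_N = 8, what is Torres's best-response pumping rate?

42

Expanding Torres's payoff: 92x_T − x_Nx_T − x_T².
∂π/∂x_T = 92 − x_N − 2x_T = 0, so x_T = 46 − 0.5x_N.
At x_N = 8: x_T = 46 − 0.5·8 = 42.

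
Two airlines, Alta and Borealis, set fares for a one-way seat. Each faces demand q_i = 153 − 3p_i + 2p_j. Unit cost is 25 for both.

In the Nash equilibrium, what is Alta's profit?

3072

Alta's profit: π = (p_{Alta} − 25)(153 − 3p_{Alta} + 2p_{Borealis}).
∂π/∂p_{Alta} = 228 − 6p_{Alta} + 2p_{Borealis} = 0 ⇒ p_{Alta} = 38 + (1/3)p_{Borealis}.
Setting p_{Alta} = p_{Borealis} in the reaction function: p_{Alta} = 38 + (1/3)p_{Alta}, so p_{Alta} = 38 / (2/3) = 57.
q_{Alta} = 153 − 3·57 + 2·57 = 96.
Profit = (57 − 25)·96 = 3072.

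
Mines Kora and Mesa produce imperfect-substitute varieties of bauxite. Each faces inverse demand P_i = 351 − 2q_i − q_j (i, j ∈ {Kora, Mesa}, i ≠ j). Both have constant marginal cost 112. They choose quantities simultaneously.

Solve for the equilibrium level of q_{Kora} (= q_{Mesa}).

Mine Kora's profit: π = q_{Kora}(351 − 2q_{Kora} − q_{Mesa}) − 112q_{Kora}.
∂π/∂q_{Kora} = 239 − 4q_{Kora} − q_{Mesa} = 0 ⇒ q_{Kora} = 59.75 − 0.25q_{Mesa}.
The game is symmetric, so in equilibrium q_{Mesa} = q_{Kora}: the reaction function gives 1.25q_{Kora} = 59.75, hence q_{Kora} = 47.8.

47.8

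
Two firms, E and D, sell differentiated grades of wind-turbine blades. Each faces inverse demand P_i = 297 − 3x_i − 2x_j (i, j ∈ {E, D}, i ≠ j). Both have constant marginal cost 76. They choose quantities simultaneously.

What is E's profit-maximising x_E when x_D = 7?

Firm E's profit: π = x_E(297 − 3x_E − 2x_D) − 76x_E.
∂π/∂x_E = 221 − 6x_E − 2x_D = 0 ⇒ x_E = 221/6 − (1/3)x_D.
At x_D = 7: x_E = 221/6 − (1/3)·7 = 34.5.

34.5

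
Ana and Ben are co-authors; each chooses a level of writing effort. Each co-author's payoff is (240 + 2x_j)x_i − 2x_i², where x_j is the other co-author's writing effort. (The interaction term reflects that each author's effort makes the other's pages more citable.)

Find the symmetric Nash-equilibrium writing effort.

120

Ana's payoff is (240 + 2x_B)x_A − 2x_A².
∂π/∂x_A = 240 + 2x_B − 4x_A = 0, so x_A = 60 + 0.5x_B.
By symmetry x_B = x_A; substituting into the reaction function, 0.5x_A = 60 and x_A = 120.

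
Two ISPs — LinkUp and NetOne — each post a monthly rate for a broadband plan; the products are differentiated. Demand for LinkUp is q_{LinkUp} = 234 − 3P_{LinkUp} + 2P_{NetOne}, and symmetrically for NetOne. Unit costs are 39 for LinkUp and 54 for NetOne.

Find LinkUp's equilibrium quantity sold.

LinkUp's profit: π = (P_{LinkUp} − 39)(234 − 3P_{LinkUp} + 2P_{NetOne}).
∂π/∂P_{LinkUp} = 351 − 6P_{LinkUp} + 2P_{NetOne} = 0 ⇒ P_{LinkUp} = 58.5 + (1/3)P_{NetOne}.
Similarly P_{NetOne} = 66 + (1/3)P_{LinkUp}.
Plugging P_{NetOne} into LinkUp's best response: P_{LinkUp} = 58.5 + (1/3)(66 + (1/3)P_{LinkUp}) ⇒ (8/9)P_{LinkUp} = 80.5, so P_{LinkUp} = 90.5625.
Then P_{NetOne} = 66 + (1/3)·90.5625 = 96.1875.
q_{LinkUp} = 234 − 3·90.5625 + 2·96.1875 = 154.6875.

154.6875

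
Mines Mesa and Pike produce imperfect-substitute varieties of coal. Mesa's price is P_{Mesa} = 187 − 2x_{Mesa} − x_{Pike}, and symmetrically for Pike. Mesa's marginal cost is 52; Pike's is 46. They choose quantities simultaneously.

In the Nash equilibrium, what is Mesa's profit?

Mine Mesa's profit: π = x_{Mesa}(187 − 2x_{Mesa} − x_{Pike}) − 52x_{Mesa}.
∂π/∂x_{Mesa} = 135 − 4x_{Mesa} − x_{Pike} = 0 ⇒ x_{Mesa} = 33.75 − 0.25x_{Pike}.
Similarly x_{Pike} = 35.25 − 0.25x_{Mesa}.
Substituting the second reaction function into the first: x_{Mesa} = 33.75 − 0.25(35.25 − 0.25x_{Mesa}), which gives 0.9375x_{Mesa} = 24.9375 ⇒ x_{Mesa} = 26.6.
Then x_{Pike} = 35.25 − 0.25·26.6 = 28.6.
P_{Mesa} = 187 − 2·26.6 − 28.6 = 105.2.
Profit = (105.2 − 52)·26.6 = 1415.12.

1415.12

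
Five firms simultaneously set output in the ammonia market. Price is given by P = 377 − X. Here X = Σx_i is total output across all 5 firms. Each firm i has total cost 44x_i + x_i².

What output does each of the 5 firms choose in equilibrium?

A representative firm's profit is π_i = x_i(377 − X) − 44x_i − x_i², with X = x_i + Σ_{j≠i} x_j.
First-order condition: 333 − 4x_i − Σ_{j≠i} x_j = 0.
With identical firms, set every x_j = x: then 333 − 4x − 4x = 0, i.e. x = 333/8 = 41.625.

41.625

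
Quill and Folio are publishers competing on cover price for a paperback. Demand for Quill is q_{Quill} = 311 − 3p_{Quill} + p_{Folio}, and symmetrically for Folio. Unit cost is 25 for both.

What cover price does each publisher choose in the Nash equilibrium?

77.2

Quill's profit: π = (p_{Quill} − 25)(311 − 3p_{Quill} + p_{Folio}).
∂π/∂p_{Quill} = 386 − 6p_{Quill} + p_{Folio} = 0 ⇒ p_{Quill} = 193/3 + (1/6)p_{Folio}.
Setting p_{Quill} = p_{Folio} in the reaction function: p_{Quill} = 193/3 + (1/6)p_{Quill}, so p_{Quill} = (193/3) / (5/6) = 77.2.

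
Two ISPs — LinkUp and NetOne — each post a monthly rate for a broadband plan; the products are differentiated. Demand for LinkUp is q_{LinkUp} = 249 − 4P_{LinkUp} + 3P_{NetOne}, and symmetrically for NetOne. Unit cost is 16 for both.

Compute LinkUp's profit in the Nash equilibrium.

LinkUp's profit: π = (P_{LinkUp} − 16)(249 − 4P_{LinkUp} + 3P_{NetOne}).
∂π/∂P_{LinkUp} = 313 − 8P_{LinkUp} + 3P_{NetOne} = 0 ⇒ P_{LinkUp} = 39.125 + 0.375P_{NetOne}.
By symmetry P_{NetOne} = P_{LinkUp}; substituting into the reaction function, 0.625P_{LinkUp} = 39.125 and P_{LinkUp} = 62.6.
q_{LinkUp} = 249 − 4·62.6 + 3·62.6 = 186.4.
Profit = (62.6 − 16)·186.4 = 8686.24.

8686.24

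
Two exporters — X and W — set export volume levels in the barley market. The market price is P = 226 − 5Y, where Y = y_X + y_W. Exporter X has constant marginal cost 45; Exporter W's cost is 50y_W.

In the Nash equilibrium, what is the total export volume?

Exporter X's profit: π = y_X(226 − 5(y_X + y_W)) − 45y_X.
∂π/∂y_X = 181 − 10y_X − 5y_W = 0, so y_X = 18.1 − 0.5y_W.
By the same steps for W: y_W = 17.6 − 0.5y_X.
Solving the two reaction functions simultaneously: (1 − (−0.5)(−0.5))y_X = 18.1 − 0.5·17.6, so 0.75y_X = 9.3 and y_X = 12.4.
Then y_W = 17.6 − 0.5·12.4 = 11.4.
Total export volume: 12.4 + 11.4 = 23.8.

23.8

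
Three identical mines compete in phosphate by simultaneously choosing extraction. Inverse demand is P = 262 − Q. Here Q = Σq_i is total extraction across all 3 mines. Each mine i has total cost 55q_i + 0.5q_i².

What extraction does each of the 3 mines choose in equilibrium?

41.4

A representative mine's profit is π_i = q_i(262 − Q) − 55q_i − 0.5q_i², with Q = q_i + Σ_{j≠i} q_j.
First-order condition: 207 − 3q_i − Σ_{j≠i} q_j = 0.
Imposing symmetry (q_j = q for all j) turns Σ_{j≠i} q_j into 2q, so 207 = 5q and q = 41.4.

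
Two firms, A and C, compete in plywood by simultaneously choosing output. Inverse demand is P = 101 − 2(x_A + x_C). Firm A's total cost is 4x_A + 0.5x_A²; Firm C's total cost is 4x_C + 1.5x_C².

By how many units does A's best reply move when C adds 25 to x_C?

-10

Firm A's profit: π = x_A(101 − 2(x_A + x_C)) − 4x_A − 0.5x_A².
∂π/∂x_A = 97 − 5x_A − 2x_C = 0, so x_A = 19.4 − 0.4x_C.
The reaction-function slope is −0.4, so a 25-unit rise in x_C moves x_A by −0.4 × 25 = −10. A's best response falls — the actions are strategic substitutes.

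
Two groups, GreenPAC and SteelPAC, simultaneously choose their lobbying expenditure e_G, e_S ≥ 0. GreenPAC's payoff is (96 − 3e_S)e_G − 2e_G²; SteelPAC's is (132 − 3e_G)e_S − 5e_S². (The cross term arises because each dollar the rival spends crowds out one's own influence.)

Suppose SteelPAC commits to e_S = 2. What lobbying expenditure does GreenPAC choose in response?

22.5

Expanding GreenPAC's payoff: 96e_G − 3e_Se_G − 2e_G².
∂π/∂e_G = 96 − 3e_S − 4e_G = 0, so e_G = 24 − 0.75e_S.
At e_S = 2: e_G = 24 − 0.75·2 = 22.5.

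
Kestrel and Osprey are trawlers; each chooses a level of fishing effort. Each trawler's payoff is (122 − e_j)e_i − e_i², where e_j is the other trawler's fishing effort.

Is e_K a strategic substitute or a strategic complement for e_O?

strategic substitutes

Kestrel's payoff is (122 − e_O)e_K − e_K².
∂π/∂e_K = 122 − e_O − 2e_K = 0, so e_K = 61 − 0.5e_O.
The best-response slope de_K/de_O = −0.5 < 0: the reaction function is downward-sloping, so the choices are strategic substitutes.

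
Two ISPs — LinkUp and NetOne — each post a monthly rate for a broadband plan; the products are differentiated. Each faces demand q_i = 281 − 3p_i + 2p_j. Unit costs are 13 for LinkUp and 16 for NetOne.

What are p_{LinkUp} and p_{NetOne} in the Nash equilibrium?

80.5625, 81.6875

LinkUp's profit: π = (p_{LinkUp} − 13)(281 − 3p_{LinkUp} + 2p_{NetOne}).
∂π/∂p_{LinkUp} = 320 − 6p_{LinkUp} + 2p_{NetOne} = 0 ⇒ p_{LinkUp} = 160/3 + (1/3)p_{NetOne}.
Similarly p_{NetOne} = 329/6 + (1/3)p_{LinkUp}.
Plugging p_{NetOne} into LinkUp's best response: p_{LinkUp} = 160/3 + (1/3)(329/6 + (1/3)p_{LinkUp}) ⇒ (8/9)p_{LinkUp} = 1289/18, so p_{LinkUp} = 80.5625.
Then p_{NetOne} = 329/6 + (1/3)·80.5625 = 81.6875.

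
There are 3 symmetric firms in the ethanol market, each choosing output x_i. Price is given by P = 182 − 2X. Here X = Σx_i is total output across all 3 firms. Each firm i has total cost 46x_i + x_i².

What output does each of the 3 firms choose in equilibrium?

A representative firm's profit is π_i = x_i(182 − 2X) − 46x_i − x_i², with X = x_i + Σ_{j≠i} x_j.
First-order condition: 136 − 6x_i − 2Σ_{j≠i} x_j = 0.
In a symmetric equilibrium every firm chooses the same x, so Σ_{j≠i} x_j = 2x. The condition becomes 136 − 10x = 0, giving x = 136/10 = 13.6.

13.6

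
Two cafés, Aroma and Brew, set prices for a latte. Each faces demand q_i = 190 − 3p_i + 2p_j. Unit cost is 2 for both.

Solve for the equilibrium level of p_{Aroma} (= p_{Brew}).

49

Aroma's profit: π = (p_{Aroma} − 2)(190 − 3p_{Aroma} + 2p_{Brew}).
∂π/∂p_{Aroma} = 196 − 6p_{Aroma} + 2p_{Brew} = 0 ⇒ p_{Aroma} = 98/3 + (1/3)p_{Brew}.
Setting p_{Aroma} = p_{Brew} in the reaction function: p_{Aroma} = 98/3 + (1/3)p_{Aroma}, so p_{Aroma} = (98/3) / (2/3) = 49.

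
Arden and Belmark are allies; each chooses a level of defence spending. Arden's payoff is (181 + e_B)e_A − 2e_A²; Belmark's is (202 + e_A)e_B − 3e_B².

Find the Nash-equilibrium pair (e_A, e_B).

56, 43

Expanding Arden's payoff: 181e_A + e_Be_A − 2e_A².
∂π/∂e_A = 181 + e_B − 4e_A = 0, so e_A = 45.25 + 0.25e_B.
Likewise for Belmark: e_B = 101/3 + (1/6)e_A.
Solving the two reaction functions simultaneously: (1 − (0.25)(1/6))e_A = 45.25 + 0.25·(101/3), so (23/24)e_A = 161/3 and e_A = 56.
Then e_B = 101/3 + (1/6)·56 = 43.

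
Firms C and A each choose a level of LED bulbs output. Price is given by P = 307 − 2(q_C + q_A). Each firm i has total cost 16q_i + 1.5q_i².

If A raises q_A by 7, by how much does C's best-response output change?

-2

Firm C's profit: π = q_C(307 − 2(q_C + q_A)) − 16q_C − 1.5q_C².
∂π/∂q_C = 291 − 7q_C − 2q_A = 0, so q_C = 291/7 − (2/7)q_A.
The reaction-function slope is −2/7, so a 7-unit rise in q_A moves q_C by −2/7 × 7 = −2. C's best response falls — the actions are strategic substitutes.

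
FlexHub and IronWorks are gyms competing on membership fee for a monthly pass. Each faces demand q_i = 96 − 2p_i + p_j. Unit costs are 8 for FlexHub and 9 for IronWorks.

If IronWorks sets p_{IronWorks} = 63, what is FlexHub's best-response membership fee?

43.75

FlexHub's profit: π = (p_{FlexHub} − 8)(96 − 2p_{FlexHub} + p_{IronWorks}).
∂π/∂p_{FlexHub} = 112 − 4p_{FlexHub} + p_{IronWorks} = 0 ⇒ p_{FlexHub} = 28 + 0.25p_{IronWorks}.
At p_{IronWorks} = 63: p_{FlexHub} = 28 + 0.25·63 = 43.75.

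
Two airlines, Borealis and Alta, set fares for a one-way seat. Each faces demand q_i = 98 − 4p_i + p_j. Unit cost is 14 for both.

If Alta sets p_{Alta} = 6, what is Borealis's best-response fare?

20

Borealis's profit: π = (p_{Borealis} − 14)(98 − 4p_{Borealis} + p_{Alta}).
∂π/∂p_{Borealis} = 154 − 8p_{Borealis} + p_{Alta} = 0 ⇒ p_{Borealis} = 19.25 + 0.125p_{Alta}.
At p_{Alta} = 6: p_{Borealis} = 19.25 + 0.125·6 = 20.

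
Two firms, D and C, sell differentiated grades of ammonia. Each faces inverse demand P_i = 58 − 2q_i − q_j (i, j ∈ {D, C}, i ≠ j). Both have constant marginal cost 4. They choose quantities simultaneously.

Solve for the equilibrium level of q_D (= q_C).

Firm D's profit: π = q_D(58 − 2q_D − q_C) − 4q_D.
∂π/∂q_D = 54 − 4q_D − q_C = 0 ⇒ q_D = 13.5 − 0.25q_C.
Setting q_D = q_C in the reaction function: q_D = 13.5 − 0.25q_D, so q_D = 13.5 / 1.25 = 10.8.

10.8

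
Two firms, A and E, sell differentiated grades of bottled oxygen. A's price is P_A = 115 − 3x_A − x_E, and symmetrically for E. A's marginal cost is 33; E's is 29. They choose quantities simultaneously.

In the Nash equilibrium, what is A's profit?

403.68

Firm A's profit: π = x_A(115 − 3x_A − x_E) − 33x_A.
∂π/∂x_A = 82 − 6x_A − x_E = 0 ⇒ x_A = 41/3 − (1/6)x_E.
Similarly x_E = 43/3 − (1/6)x_A.
Plugging x_E into A's best response: x_A = 41/3 − (1/6)(43/3 − (1/6)x_A) ⇒ (35/36)x_A = 203/18, so x_A = 11.6.
Then x_E = 43/3 − (1/6)·11.6 = 12.4.
P_A = 115 − 3·11.6 − 12.4 = 67.8.
Profit = (67.8 − 33)·11.6 = 403.68.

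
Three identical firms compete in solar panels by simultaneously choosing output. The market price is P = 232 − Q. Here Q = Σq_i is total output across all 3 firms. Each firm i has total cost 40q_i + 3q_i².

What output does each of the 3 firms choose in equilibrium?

19.2

A representative firm's profit is π_i = q_i(232 − Q) − 40q_i − 3q_i², with Q = q_i + Σ_{j≠i} q_j.
First-order condition: 192 − 8q_i − Σ_{j≠i} q_j = 0.
Imposing symmetry (q_j = q for all j) turns Σ_{j≠i} q_j into 2q, so 192 = 10q and q = 19.2.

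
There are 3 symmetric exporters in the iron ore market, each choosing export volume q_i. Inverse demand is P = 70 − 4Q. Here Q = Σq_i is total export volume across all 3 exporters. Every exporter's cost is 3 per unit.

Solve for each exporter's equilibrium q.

4.1875

A representative exporter's profit is π_i = q_i(70 − 4Q) − 3q_i, with Q = q_i + Σ_{j≠i} q_j.
First-order condition: 67 − 8q_i − 4Σ_{j≠i} q_j = 0.
With identical exporters, set every q_j = q: then 67 − 8q − 8q = 0, i.e. q = 67/16 = 4.1875.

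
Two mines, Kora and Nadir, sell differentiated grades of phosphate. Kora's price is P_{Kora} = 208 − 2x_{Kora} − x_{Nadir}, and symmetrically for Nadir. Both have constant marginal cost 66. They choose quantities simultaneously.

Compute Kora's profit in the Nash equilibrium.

1613.12

Mine Kora's profit: π = x_{Kora}(208 − 2x_{Kora} − x_{Nadir}) − 66x_{Kora}.
∂π/∂x_{Kora} = 142 − 4x_{Kora} − x_{Nadir} = 0 ⇒ x_{Kora} = 35.5 − 0.25x_{Nadir}.
The game is symmetric, so in equilibrium x_{Nadir} = x_{Kora}: the reaction function gives 1.25x_{Kora} = 35.5, hence x_{Kora} = 28.4.
P_{Kora} = 208 − 2·28.4 − 28.4 = 122.8.
Profit = (122.8 − 66)·28.4 = 1613.12.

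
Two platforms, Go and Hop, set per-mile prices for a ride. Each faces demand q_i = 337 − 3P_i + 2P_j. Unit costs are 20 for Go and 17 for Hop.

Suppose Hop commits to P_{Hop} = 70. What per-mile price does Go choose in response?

89.5

Go's profit: π = (P_{Go} − 20)(337 − 3P_{Go} + 2P_{Hop}).
∂π/∂P_{Go} = 397 − 6P_{Go} + 2P_{Hop} = 0 ⇒ P_{Go} = 397/6 + (1/3)P_{Hop}.
At P_{Hop} = 70: P_{Go} = 397/6 + (1/3)·70 = 89.5.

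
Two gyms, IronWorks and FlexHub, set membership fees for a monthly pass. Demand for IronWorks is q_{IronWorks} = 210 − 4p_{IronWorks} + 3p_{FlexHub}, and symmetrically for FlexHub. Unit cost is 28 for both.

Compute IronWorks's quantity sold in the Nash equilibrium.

IronWorks's profit: π = (p_{IronWorks} − 28)(210 − 4p_{IronWorks} + 3p_{FlexHub}).
∂π/∂p_{IronWorks} = 322 − 8p_{IronWorks} + 3p_{FlexHub} = 0 ⇒ p_{IronWorks} = 40.25 + 0.375p_{FlexHub}.
The game is symmetric, so in equilibrium p_{FlexHub} = p_{IronWorks}: the reaction function gives 0.625p_{IronWorks} = 40.25, hence p_{IronWorks} = 64.4.
q_{IronWorks} = 210 − 4·64.4 + 3·64.4 = 145.6.

145.6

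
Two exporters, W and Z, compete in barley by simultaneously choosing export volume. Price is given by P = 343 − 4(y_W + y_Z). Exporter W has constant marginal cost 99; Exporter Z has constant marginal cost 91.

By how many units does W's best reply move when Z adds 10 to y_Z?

Exporter W's profit: π = y_W(343 − 4(y_W + y_Z)) − 99y_W.
∂π/∂y_W = 244 − 8y_W − 4y_Z = 0, so y_W = 30.5 − 0.5y_Z.
The reaction-function slope is −0.5, so a 10-unit rise in y_Z moves y_W by −0.5 × 10 = −5. W's best response falls — the actions are strategic substitutes.

-5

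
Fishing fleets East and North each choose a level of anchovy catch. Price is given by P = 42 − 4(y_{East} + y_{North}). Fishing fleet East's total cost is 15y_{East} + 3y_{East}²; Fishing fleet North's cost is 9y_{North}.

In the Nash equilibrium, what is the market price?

Fishing fleet East's profit: π = y_{East}(42 − 4(y_{East} + y_{North})) − 15y_{East} − 3y_{East}².
∂π/∂y_{East} = 27 − 14y_{East} − 4y_{North} = 0, so y_{East} = 27/14 − (2/7)y_{North}.
For North: ∂π/∂y_{North} = 33 − 8y_{North} − 4y_{East} = 0 ⇒ y_{North} = 4.125 − 0.5y_{East}.
Plugging y_{North} into East's best response: y_{East} = 27/14 − (2/7)(4.125 − 0.5y_{East}) ⇒ (6/7)y_{East} = 0.75, so y_{East} = 0.875.
Then y_{North} = 4.125 − 0.5·0.875 = 3.6875.
Equilibrium price: P = 42 − 4·4.5625 = 23.75.

23.75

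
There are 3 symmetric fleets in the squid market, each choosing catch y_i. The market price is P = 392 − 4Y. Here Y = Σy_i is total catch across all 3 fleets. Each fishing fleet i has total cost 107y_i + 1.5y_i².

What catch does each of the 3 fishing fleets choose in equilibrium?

A representative fishing fleet's profit is π_i = y_i(392 − 4Y) − 107y_i − 1.5y_i², with Y = y_i + Σ_{j≠i} y_j.
First-order condition: 285 − 11y_i − 4Σ_{j≠i} y_j = 0.
Imposing symmetry (y_j = y for all j) turns Σ_{j≠i} y_j into 2y, so 285 = 19y and y = 15.

15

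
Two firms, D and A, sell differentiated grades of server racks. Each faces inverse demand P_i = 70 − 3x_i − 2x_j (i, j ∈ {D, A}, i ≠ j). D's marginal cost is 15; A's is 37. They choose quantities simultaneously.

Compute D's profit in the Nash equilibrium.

204.1875

Firm D's profit: π = x_D(70 − 3x_D − 2x_A) − 15x_D.
∂π/∂x_D = 55 − 6x_D − 2x_A = 0 ⇒ x_D = 55/6 − (1/3)x_A.
Similarly x_A = 5.5 − (1/3)x_D.
Solving the two reaction functions simultaneously: (1 − (−1/3)(−1/3))x_D = 55/6 − (1/3)·5.5, so (8/9)x_D = 22/3 and x_D = 8.25.
Then x_A = 5.5 − (1/3)·8.25 = 2.75.
P_D = 70 − 3·8.25 − 2·2.75 = 39.75.
Profit = (39.75 − 15)·8.25 = 204.1875.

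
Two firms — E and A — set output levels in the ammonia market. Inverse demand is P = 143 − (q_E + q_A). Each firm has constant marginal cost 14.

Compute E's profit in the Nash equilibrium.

1849

Firm E's profit: π = q_E(143 − (q_E + q_A)) − 14q_E.
∂π/∂q_E = 129 − 2q_E − q_A = 0, so q_E = 64.5 − 0.5q_A.
Setting q_E = q_A in the reaction function: q_E = 64.5 − 0.5q_E, so q_E = 64.5 / 1.5 = 43.
Price P = 143 − 86 = 57.
E's profit: (57 − 14)·43 = 1849.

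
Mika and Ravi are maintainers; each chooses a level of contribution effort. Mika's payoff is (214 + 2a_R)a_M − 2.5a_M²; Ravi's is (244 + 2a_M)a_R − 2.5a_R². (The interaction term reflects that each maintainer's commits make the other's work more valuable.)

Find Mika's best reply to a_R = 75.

72.8

Expanding Mika's payoff: 214a_M + 2a_Ra_M − 2.5a_M².
∂π/∂a_M = 214 + 2a_R − 5a_M = 0, so a_M = 42.8 + 0.4a_R.
At a_R = 75: a_M = 42.8 + 0.4·75 = 72.8.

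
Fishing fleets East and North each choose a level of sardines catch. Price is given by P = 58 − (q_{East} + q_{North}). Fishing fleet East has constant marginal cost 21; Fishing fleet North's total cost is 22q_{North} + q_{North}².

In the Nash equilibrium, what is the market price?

Fishing fleet East's profit: π = q_{East}(58 − (q_{East} + q_{North})) − 21q_{East}.
∂π/∂q_{East} = 37 − 2q_{East} − q_{North} = 0, so q_{East} = 18.5 − 0.5q_{North}.
For North: ∂π/∂q_{North} = 36 − 4q_{North} − q_{East} = 0 ⇒ q_{North} = 9 − 0.25q_{East}.
Substituting the second reaction function into the first: q_{East} = 18.5 − 0.5(9 − 0.25q_{East}), which gives 0.875q_{East} = 14 ⇒ q_{East} = 16.
Then q_{North} = 9 − 0.25·16 = 5.
Equilibrium price: P = 58 − 21 = 37.

37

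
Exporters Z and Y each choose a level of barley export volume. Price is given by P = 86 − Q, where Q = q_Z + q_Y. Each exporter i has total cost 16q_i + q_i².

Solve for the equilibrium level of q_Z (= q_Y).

14

Exporter Z's profit: π = q_Z(86 − (q_Z + q_Y)) − 16q_Z − q_Z².
∂π/∂q_Z = 70 − 4q_Z − q_Y = 0, so q_Z = 17.5 − 0.25q_Y.
The game is symmetric, so in equilibrium q_Y = q_Z: the reaction function gives 1.25q_Z = 17.5, hence q_Z = 14.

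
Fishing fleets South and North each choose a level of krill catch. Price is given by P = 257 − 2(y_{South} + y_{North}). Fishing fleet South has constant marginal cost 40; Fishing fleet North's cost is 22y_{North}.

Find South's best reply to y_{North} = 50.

Fishing fleet South's profit: π = y_{South}(257 − 2(y_{South} + y_{North})) − 40y_{South}.
∂π/∂y_{South} = 217 − 4y_{South} − 2y_{North} = 0, so y_{South} = 54.25 − 0.5y_{North}.
At y_{North} = 50: y_{South} = 54.25 − 0.5·50 = 29.25.

29.25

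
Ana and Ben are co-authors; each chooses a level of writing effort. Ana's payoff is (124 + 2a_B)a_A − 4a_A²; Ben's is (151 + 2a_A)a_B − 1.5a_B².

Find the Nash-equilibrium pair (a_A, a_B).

Expanding Ana's payoff: 124a_A + 2a_Ba_A − 4a_A².
∂π/∂a_A = 124 + 2a_B − 8a_A = 0, so a_A = 15.5 + 0.25a_B.
Likewise for Ben: a_B = 151/3 + (2/3)a_A.
Plugging a_B into Ana's best response: a_A = 15.5 + 0.25(151/3 + (2/3)a_A) ⇒ (5/6)a_A = 337/12, so a_A = 33.7.
Then a_B = 151/3 + (2/3)·33.7 = 72.8.

33.7, 72.8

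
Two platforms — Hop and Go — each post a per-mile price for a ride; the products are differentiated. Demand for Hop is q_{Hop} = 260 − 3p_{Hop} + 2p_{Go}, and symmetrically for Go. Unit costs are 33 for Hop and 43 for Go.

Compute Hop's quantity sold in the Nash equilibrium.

Hop's profit: π = (p_{Hop} − 33)(260 − 3p_{Hop} + 2p_{Go}).
∂π/∂p_{Hop} = 359 − 6p_{Hop} + 2p_{Go} = 0 ⇒ p_{Hop} = 359/6 + (1/3)p_{Go}.
Similarly p_{Go} = 389/6 + (1/3)p_{Hop}.
Plugging p_{Go} into Hop's best response: p_{Hop} = 359/6 + (1/3)(389/6 + (1/3)p_{Hop}) ⇒ (8/9)p_{Hop} = 733/9, so p_{Hop} = 91.625.
Then p_{Go} = 389/6 + (1/3)·91.625 = 95.375.
q_{Hop} = 260 − 3·91.625 + 2·95.375 = 175.875.

175.875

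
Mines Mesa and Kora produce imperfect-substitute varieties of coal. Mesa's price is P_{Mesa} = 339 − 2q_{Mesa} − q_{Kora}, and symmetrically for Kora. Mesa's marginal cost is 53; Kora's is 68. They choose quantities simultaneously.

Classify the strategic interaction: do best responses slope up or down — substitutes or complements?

strategic substitutes

Mine Mesa's profit: π = q_{Mesa}(339 − 2q_{Mesa} − q_{Kora}) − 53q_{Mesa}.
∂π/∂q_{Mesa} = 286 − 4q_{Mesa} − q_{Kora} = 0 ⇒ q_{Mesa} = 71.5 − 0.25q_{Kora}.
The best-response slope dq_{Mesa}/dq_{Kora} = −0.25 < 0: the reaction function is downward-sloping, so the choices are strategic substitutes.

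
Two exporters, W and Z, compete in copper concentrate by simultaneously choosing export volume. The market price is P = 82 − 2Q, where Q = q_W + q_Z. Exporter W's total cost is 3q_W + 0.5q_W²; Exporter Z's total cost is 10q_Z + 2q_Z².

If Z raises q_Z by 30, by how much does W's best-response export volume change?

-12

Exporter W's profit: π = q_W(82 − 2(q_W + q_Z)) − 3q_W − 0.5q_W².
∂π/∂q_W = 79 − 5q_W − 2q_Z = 0, so q_W = 15.8 − 0.4q_Z.
The reaction-function slope is −0.4, so a 30-unit rise in q_Z moves q_W by −0.4 × 30 = −12. W's best response falls — the actions are strategic substitutes.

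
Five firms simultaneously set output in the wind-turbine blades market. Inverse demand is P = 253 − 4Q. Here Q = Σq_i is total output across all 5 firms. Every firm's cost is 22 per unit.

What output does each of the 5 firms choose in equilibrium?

A representative firm's profit is π_i = q_i(253 − 4Q) − 22q_i, with Q = q_i + Σ_{j≠i} q_j.
First-order condition: 231 − 8q_i − 4Σ_{j≠i} q_j = 0.
In a symmetric equilibrium every firm chooses the same q, so Σ_{j≠i} q_j = 4q. The condition becomes 231 − 24q = 0, giving q = 231/24 = 9.625.

9.625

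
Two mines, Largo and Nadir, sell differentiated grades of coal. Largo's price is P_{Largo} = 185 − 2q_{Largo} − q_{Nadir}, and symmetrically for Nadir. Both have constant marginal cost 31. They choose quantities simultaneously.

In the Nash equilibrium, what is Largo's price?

92.6

Mine Largo's profit: π = q_{Largo}(185 − 2q_{Largo} − q_{Nadir}) − 31q_{Largo}.
∂π/∂q_{Largo} = 154 − 4q_{Largo} − q_{Nadir} = 0 ⇒ q_{Largo} = 38.5 − 0.25q_{Nadir}.
The game is symmetric, so in equilibrium q_{Nadir} = q_{Largo}: the reaction function gives 1.25q_{Largo} = 38.5, hence q_{Largo} = 30.8.
P_{Largo} = 185 − 2·30.8 − 30.8 = 92.6.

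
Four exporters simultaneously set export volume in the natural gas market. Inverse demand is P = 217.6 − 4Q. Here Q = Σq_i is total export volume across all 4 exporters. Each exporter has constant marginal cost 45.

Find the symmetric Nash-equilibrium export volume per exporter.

A representative exporter's profit is π_i = q_i(217.6 − 4Q) − 45q_i, with Q = q_i + Σ_{j≠i} q_j.
First-order condition: 172.6 − 8q_i − 4Σ_{j≠i} q_j = 0.
Imposing symmetry (q_j = q for all j) turns Σ_{j≠i} q_j into 3q, so 172.6 = 20q and q = 8.63.

8.63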